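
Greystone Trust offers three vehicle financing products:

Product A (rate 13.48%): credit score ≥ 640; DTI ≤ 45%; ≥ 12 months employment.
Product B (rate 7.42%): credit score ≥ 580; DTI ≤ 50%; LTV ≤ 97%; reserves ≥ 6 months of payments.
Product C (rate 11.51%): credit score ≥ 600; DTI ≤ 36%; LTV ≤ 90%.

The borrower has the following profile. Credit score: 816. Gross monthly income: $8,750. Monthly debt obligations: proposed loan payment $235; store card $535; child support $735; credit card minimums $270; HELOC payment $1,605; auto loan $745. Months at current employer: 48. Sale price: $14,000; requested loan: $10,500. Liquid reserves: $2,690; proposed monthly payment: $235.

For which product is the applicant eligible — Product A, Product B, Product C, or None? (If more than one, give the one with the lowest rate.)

Product B

Total debts = (235 + 535 + 735 + 270 + 1,605 + 745) = 4,125; DTI = 4,125/8,750 = 47.1%.
LTV = 10,500/14,000 = 75%.
Reserves = 2,690/235 = 11.4 months.
Product A: score 816 ≥ 640; DTI 47.1% > 45%; employment 48 ≥ 12 mo → does not qualify.
Product B: score 816 ≥ 580; DTI 47.1% ≤ 50%; LTV 75% ≤ 97%; reserves 11.4 ≥ 6 mo → qualifies.
Product C: score 816 ≥ 600; DTI 47.1% > 36%; LTV 75% ≤ 90% → does not qualify.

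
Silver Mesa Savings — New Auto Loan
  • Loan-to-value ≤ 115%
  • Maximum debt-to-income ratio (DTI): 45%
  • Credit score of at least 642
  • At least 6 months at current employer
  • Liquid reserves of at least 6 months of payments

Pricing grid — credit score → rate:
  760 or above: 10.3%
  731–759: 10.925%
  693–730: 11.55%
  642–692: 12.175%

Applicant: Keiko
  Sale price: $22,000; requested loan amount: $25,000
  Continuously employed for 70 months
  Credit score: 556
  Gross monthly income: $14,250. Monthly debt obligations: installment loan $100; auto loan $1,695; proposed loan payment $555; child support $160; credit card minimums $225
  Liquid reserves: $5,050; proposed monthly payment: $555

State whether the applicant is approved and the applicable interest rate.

Denied

Credit score 556 < 642 (below minimum)
Total monthly debts = (100 + 1,695 + 555 + 160 + 225) = 2,735. DTI = 2,735/14,250 = 19.2% ≤ 45%
Employment 70 ≥ 6 months
Reserves: 5,050 ÷ 555 = 9.1 months (meets 6-month minimum)
Loan-to-value = 25,000/22,000 = 113.6% — pass (115% max)
Not all requirements met → denied.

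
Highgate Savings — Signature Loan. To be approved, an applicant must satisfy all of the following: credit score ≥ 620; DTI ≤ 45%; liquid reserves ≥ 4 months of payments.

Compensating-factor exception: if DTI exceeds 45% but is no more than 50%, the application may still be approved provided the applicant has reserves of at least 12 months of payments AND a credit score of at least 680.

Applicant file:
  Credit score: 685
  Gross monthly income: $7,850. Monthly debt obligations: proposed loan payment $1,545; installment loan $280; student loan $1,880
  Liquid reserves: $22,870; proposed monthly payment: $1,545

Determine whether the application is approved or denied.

Approved

Credit score 685 ≥ 620 (meets base)
Total debts = (1,545 + 280 + 1,880) = 3,705. DTI = 3,705/7,850 = 47.2% > 45% — standard DTI limit exceeded.
Liquid reserves cover 22,870/1,545 = 14.8 months — ≥ 4 required
47.2% falls in the override range (45%–50%), so the compensating-factor test applies.
Reserves 14.8 ≥ 12 months; credit score 685 ≥ 680.
Both compensating conditions met → exception applies.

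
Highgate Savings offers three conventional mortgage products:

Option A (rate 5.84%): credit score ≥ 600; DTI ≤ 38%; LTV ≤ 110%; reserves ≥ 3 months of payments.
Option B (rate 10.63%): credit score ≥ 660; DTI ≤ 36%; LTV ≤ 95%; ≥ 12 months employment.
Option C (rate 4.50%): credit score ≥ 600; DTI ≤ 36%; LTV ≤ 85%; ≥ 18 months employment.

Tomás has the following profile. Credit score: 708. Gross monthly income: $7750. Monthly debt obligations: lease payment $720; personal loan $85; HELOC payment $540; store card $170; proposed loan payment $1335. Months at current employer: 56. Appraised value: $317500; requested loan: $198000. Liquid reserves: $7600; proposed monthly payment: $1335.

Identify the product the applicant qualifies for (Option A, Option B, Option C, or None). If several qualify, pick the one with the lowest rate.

Total debts = (720 + 85 + 540 + 170 + 1,335) = 2,850; DTI = 2,850/7,750 = 36.8%.
LTV = 198,000/317,500 = 62.4%.
Reserves = 7,600/1,335 = 5.7 months.
Option A: score 708 ≥ 600; DTI 36.8% ≤ 38%; LTV 62.4% ≤ 110%; reserves 5.7 ≥ 3 mo → qualifies.
Option B: score 708 ≥ 660; DTI 36.8% > 36%; LTV 62.4% ≤ 95%; employment 56 ≥ 12 mo → does not qualify.
Option C: score 708 ≥ 600; DTI 36.8% > 36%; LTV 62.4% ≤ 85%; employment 56 ≥ 18 mo → does not qualify.

Option A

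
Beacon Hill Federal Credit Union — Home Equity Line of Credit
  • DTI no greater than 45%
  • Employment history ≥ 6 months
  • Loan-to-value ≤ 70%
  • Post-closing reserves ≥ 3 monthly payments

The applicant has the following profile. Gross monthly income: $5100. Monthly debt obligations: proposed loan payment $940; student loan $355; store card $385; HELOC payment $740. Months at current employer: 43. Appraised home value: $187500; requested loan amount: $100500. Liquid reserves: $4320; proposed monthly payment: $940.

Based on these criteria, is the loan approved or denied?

Total monthly debts = (940 + 355 + 385 + 740) = 2,420. DTI = 2,420/5,100 = 47.5% > 45%
Employment 43 ≥ 6 months
LTV: 100,500 ÷ 187,500 = 53.6%, within 70% cap
Reserves = 4,320/940 = 4.6 months ≥ 3
Fails on DTI.

Denied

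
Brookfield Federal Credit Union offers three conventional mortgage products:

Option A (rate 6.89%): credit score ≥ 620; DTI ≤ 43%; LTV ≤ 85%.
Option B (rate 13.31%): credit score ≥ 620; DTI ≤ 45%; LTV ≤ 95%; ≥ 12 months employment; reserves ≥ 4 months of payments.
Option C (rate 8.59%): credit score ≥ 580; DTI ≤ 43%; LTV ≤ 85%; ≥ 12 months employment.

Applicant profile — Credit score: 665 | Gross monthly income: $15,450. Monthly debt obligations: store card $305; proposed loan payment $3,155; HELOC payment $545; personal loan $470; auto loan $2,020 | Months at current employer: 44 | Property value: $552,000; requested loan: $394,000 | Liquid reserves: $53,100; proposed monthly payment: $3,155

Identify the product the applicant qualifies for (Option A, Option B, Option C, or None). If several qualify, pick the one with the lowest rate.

Option A

Total debts = (305 + 3,155 + 545 + 470 + 2,020) = 6,495; DTI = 6,495/15,450 = 42%.
LTV = 394,000/552,000 = 71.4%.
Reserves = 53,100/3,155 = 16.8 months.
Option A: score 665 ≥ 620; DTI 42% ≤ 43%; LTV 71.4% ≤ 85% → qualifies.
Option B: score 665 ≥ 620; DTI 42% ≤ 45%; LTV 71.4% ≤ 95%; employment 44 ≥ 12 mo; reserves 16.8 ≥ 4 mo → qualifies.
Option C: score 665 ≥ 580; DTI 42% ≤ 43%; LTV 71.4% ≤ 85%; employment 44 ≥ 12 mo → qualifies.
Qualifying: Option A, Option B, Option C. Lowest rate is 6.89% → Option A.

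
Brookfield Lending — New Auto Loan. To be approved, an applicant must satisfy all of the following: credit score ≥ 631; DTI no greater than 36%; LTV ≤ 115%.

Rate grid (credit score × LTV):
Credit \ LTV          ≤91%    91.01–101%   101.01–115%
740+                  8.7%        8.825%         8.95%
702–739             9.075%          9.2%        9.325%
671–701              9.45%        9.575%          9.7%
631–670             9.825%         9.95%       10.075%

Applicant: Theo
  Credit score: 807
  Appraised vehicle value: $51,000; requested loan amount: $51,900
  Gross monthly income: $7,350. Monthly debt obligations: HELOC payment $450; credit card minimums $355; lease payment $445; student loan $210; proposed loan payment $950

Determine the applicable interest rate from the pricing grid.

8.95%

Credit score 807 ≥ 631; Total monthly debts = (450 + 355 + 445 + 210 + 950) = 2,410. Debt-to-income = 2,410/7,350 = 32.8% — meets 36% limit
Loan-to-value = 51,900/51,000 = 101.8% — pass (115% max)
Row: 807 falls in 740+. Column: 101.8% falls in 101.01–115%. Rate = 8.95%.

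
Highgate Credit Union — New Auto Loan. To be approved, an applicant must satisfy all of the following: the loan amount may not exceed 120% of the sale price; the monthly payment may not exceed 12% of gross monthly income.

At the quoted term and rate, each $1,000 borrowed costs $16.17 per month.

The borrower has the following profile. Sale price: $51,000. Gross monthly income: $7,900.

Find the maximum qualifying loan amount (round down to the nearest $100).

$58,600

Payment cap: 12% × $7,900 = $948/month.
At $16.17 per $1,000, that supports 948/16.17 × 1,000 ≈ $58,627 → $58,600.
LTV cap: 120% × $51,000 = $61,200 → $61,200.
Binding constraint: payment-to-income.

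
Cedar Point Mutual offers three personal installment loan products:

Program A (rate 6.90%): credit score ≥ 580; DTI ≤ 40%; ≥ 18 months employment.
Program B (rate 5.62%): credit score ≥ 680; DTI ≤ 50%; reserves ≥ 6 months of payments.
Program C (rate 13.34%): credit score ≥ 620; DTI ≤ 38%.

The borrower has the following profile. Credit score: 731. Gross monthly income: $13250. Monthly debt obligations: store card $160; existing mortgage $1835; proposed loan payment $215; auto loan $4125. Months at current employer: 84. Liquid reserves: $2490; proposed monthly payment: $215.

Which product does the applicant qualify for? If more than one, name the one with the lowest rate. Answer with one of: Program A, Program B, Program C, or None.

Program B

Total debts = (160 + 1,835 + 215 + 4,125) = 6,335; DTI = 6,335/13,250 = 47.8%.
Reserves = 2,490/215 = 11.6 months.
Program A: score 731 ≥ 580; DTI 47.8% > 40%; employment 84 ≥ 18 mo → does not qualify.
Program B: score 731 ≥ 680; DTI 47.8% ≤ 50%; reserves 11.6 ≥ 6 mo → qualifies.
Program C: score 731 ≥ 620; DTI 47.8% > 38% → does not qualify.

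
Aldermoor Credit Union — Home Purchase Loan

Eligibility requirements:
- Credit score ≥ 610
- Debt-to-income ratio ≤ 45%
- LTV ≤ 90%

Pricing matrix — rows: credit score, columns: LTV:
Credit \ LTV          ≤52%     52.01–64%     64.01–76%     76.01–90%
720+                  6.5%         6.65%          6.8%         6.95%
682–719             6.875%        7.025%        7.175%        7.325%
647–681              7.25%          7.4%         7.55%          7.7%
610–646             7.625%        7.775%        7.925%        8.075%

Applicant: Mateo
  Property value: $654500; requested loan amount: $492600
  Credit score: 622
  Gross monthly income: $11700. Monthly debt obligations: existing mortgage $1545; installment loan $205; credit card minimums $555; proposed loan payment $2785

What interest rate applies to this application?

Credit score 622 ≥ 610; Total monthly debts = (1,545 + 205 + 555 + 2,785) = 5,090. DTI = 5,090/11,700 = 43.5% ≤ 45%
Loan-to-value = 492,600/654,500 = 75.3% — pass (90% max)
Score 622 is in the 610–646 band; LTV 75.3% is in the 64.01–76% band → 7.925%.

7.925%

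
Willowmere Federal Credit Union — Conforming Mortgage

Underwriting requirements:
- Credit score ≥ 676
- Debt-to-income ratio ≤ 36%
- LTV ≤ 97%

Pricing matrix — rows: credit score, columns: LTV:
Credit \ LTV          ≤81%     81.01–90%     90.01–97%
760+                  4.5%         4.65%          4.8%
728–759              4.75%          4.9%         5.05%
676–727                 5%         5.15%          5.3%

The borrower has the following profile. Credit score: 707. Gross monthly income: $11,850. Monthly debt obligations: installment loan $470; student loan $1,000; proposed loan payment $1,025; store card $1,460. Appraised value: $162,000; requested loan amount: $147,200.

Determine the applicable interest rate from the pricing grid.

5.3%

Credit score 707 ≥ 676; Total monthly debts = (470 + 1,000 + 1,025 + 1,460) = 3,955. DTI: 3,955 ÷ 11,850 = 33.4%, within the 36% cap
LTV = 147,200/162,000 = 90.9% ≤ 97%
Score 707 is in the 676–727 band; LTV 90.9% is in the 90.01–97% band → 5.3%.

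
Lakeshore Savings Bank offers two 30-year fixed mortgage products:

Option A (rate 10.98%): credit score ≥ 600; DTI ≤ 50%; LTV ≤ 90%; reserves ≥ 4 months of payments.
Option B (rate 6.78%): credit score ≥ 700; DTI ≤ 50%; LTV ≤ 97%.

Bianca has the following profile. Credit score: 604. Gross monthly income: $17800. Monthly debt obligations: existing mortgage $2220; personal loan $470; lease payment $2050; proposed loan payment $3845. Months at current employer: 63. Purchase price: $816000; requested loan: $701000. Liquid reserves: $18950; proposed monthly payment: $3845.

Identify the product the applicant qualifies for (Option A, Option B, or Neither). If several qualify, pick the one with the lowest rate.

Total debts = (2,220 + 470 + 2,050 + 3,845) = 8,585; DTI = 8,585/17,800 = 48.2%.
LTV = 701,000/816,000 = 85.9%.
Reserves = 18,950/3,845 = 4.9 months.
Option A: score 604 ≥ 600; DTI 48.2% ≤ 50%; LTV 85.9% ≤ 90%; reserves 4.9 ≥ 4 mo → qualifies.
Option B: score 604 < 700; DTI 48.2% ≤ 50%; LTV 85.9% ≤ 97% → does not qualify.

Option A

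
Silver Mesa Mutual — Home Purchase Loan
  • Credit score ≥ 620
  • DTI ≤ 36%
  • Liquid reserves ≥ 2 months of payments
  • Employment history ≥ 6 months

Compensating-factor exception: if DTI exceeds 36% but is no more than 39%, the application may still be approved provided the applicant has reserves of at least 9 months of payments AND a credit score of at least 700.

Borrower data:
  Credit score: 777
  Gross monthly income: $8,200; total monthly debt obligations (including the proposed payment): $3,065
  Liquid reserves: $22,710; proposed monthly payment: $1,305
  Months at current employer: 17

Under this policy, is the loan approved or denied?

Credit score 777 ≥ 620 (meets base)
DTI = 3,065/8,200 = 37.4% > 36% — standard DTI limit exceeded.
Reserves: 22,710 ÷ 1,305 = 17.4 months (meets 2-month minimum)
Employment 17 ≥ 6 months
DTI 37.4% is within the 36%–39% exception band; checking compensating factors.
Reserves 17.4 ≥ 9 months; credit score 777 ≥ 700.
Both override conditions satisfied; DTI exception granted.

Approved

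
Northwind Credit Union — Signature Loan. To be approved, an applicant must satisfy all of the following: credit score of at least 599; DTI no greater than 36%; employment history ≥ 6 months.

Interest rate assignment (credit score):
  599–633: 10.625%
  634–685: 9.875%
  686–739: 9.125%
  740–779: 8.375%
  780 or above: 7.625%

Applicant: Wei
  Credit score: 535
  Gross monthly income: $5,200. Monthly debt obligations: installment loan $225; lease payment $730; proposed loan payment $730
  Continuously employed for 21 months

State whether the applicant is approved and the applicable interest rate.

Denied

Credit score 535 < 599 (below minimum)
Employment 21 ≥ 6 months
Total monthly debts = (225 + 730 + 730) = 1,685. Debt-to-income = 1,685/5,200 = 32.4% — meets 36% limit
Not all requirements met → denied.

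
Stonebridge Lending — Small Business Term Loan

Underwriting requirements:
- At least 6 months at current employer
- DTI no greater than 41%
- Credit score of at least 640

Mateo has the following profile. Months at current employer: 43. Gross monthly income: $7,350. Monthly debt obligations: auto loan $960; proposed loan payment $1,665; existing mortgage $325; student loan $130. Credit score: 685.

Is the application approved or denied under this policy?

Denied

Employment 43 ≥ 6 months
Total monthly debts = (960 + 1,665 + 325 + 130) = 3,080. DTI = 3,080/7,350 = 41.9% > 41%
Credit score 685 ≥ 640 (meets)
Fails on DTI.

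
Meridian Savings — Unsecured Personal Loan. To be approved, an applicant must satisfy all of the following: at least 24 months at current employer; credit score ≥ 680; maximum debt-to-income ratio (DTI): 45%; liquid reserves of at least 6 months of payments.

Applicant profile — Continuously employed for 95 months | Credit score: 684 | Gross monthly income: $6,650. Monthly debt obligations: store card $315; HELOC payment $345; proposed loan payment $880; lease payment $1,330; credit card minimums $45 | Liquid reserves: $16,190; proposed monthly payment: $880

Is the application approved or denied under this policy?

Approved

Employment 95 ≥ 24 months
Credit score 684 ≥ 680 (meets)
Total monthly debts = (315 + 345 + 880 + 1,330 + 45) = 2,915. DTI = 2,915/6,650 = 43.8% ≤ 45%
Reserves: 16,190 ÷ 880 = 18.4 months (meets 6-month minimum)
All criteria satisfied.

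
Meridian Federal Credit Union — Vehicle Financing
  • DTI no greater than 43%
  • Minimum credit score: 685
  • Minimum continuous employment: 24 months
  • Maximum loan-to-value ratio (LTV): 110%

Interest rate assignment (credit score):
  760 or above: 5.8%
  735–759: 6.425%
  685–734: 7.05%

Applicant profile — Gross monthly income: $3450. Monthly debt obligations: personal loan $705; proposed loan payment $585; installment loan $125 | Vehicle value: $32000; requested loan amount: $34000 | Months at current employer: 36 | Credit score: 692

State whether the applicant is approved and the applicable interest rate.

Approved at 7.05%

Credit score 692 ≥ 685 (meets minimum)
Total monthly debts = (705 + 585 + 125) = 1,415. DTI = 1,415/3,450 = 41% ≤ 43%
LTV = 34,000/32,000 = 106.2% ≤ 110%
Employment 36 ≥ 24 months
All requirements met. Score 692 falls in the 685–734 tier → 7.05%.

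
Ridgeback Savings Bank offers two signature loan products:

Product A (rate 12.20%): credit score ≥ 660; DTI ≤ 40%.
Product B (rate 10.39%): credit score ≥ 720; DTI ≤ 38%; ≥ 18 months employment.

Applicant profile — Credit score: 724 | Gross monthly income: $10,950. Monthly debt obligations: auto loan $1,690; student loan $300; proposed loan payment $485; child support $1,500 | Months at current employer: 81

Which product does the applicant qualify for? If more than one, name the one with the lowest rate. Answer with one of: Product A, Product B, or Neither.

Product B

Total debts = (1,690 + 300 + 485 + 1,500) = 3,975; DTI = 3,975/10,950 = 36.3%.
Product A: score 724 ≥ 660; DTI 36.3% ≤ 40% → qualifies.
Product B: score 724 ≥ 720; DTI 36.3% ≤ 38%; employment 81 ≥ 18 mo → qualifies.
Qualifying: Product A, Product B. Lowest rate is 10.39% → Product B.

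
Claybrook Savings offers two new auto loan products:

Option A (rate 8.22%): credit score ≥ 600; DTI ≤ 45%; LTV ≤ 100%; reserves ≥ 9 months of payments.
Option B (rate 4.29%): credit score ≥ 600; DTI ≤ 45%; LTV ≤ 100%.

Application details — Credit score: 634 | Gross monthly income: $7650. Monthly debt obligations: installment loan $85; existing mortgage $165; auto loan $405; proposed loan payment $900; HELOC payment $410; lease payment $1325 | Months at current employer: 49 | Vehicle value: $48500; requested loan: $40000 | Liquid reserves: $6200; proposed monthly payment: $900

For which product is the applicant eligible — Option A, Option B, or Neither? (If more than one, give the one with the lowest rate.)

Total debts = (85 + 165 + 405 + 900 + 410 + 1,325) = 3,290; DTI = 3,290/7,650 = 43%.
LTV = 40,000/48,500 = 82.5%.
Reserves = 6,200/900 = 6.9 months.
Option A: score 634 ≥ 600; DTI 43% ≤ 45%; LTV 82.5% ≤ 100%; reserves 6.9 < 9 mo → does not qualify.
Option B: score 634 ≥ 600; DTI 43% ≤ 45%; LTV 82.5% ≤ 100% → qualifies.

Option B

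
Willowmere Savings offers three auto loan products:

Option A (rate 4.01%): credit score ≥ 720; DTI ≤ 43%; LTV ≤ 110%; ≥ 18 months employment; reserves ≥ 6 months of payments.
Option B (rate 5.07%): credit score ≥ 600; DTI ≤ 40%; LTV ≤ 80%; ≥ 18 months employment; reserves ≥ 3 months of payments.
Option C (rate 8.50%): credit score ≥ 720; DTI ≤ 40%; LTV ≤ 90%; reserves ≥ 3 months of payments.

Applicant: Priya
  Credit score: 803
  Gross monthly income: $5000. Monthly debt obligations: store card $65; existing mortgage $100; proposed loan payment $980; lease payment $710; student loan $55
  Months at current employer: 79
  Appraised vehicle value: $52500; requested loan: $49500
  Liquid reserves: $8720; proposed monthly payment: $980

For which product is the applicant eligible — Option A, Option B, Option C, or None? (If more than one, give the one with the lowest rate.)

Option A

Total debts = (65 + 100 + 980 + 710 + 55) = 1,910; DTI = 1,910/5,000 = 38.2%.
LTV = 49,500/52,500 = 94.3%.
Reserves = 8,720/980 = 8.9 months.
Option A: score 803 ≥ 720; DTI 38.2% ≤ 43%; LTV 94.3% ≤ 110%; employment 79 ≥ 18 mo; reserves 8.9 ≥ 6 mo → qualifies.
Option B: score 803 ≥ 600; DTI 38.2% ≤ 40%; LTV 94.3% > 80%; employment 79 ≥ 18 mo; reserves 8.9 ≥ 3 mo → does not qualify.
Option C: score 803 ≥ 720; DTI 38.2% ≤ 40%; LTV 94.3% > 90%; reserves 8.9 ≥ 3 mo → does not qualify.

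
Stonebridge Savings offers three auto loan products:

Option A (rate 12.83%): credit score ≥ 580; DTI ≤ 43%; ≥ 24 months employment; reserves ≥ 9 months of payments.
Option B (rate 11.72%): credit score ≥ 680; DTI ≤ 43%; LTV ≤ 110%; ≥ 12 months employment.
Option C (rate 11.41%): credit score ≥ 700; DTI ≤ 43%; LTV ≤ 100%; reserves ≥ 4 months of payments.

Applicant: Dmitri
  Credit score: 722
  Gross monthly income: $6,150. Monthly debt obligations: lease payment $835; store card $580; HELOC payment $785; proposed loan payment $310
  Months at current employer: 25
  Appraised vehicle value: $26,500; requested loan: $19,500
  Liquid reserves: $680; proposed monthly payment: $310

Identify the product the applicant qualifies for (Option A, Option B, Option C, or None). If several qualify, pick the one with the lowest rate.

Total debts = (835 + 580 + 785 + 310) = 2,510; DTI = 2,510/6,150 = 40.8%.
LTV = 19,500/26,500 = 73.6%.
Reserves = 680/310 = 2.2 months.
Option A: score 722 ≥ 580; DTI 40.8% ≤ 43%; employment 25 ≥ 24 mo; reserves 2.2 < 9 mo → does not qualify.
Option B: score 722 ≥ 680; DTI 40.8% ≤ 43%; LTV 73.6% ≤ 110%; employment 25 ≥ 12 mo → qualifies.
Option C: score 722 ≥ 700; DTI 40.8% ≤ 43%; LTV 73.6% ≤ 100%; reserves 2.2 < 4 mo → does not qualify.

Option B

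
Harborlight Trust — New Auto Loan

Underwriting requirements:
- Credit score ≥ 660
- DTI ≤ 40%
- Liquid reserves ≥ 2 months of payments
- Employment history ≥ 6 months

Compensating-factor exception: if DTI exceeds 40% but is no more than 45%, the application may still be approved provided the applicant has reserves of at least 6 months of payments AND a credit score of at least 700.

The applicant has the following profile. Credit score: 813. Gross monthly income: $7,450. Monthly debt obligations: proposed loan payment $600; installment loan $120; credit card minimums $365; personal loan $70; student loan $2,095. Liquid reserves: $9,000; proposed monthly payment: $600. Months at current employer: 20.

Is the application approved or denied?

Approved

Credit score 813 ≥ 660 (meets base)
Total debts = (600 + 120 + 365 + 70 + 2,095) = 3,250. DTI: 3,250 ÷ 7,450 = 43.6%, over the 40% base limit.
Reserves = 9,000/600 = 15.0 months ≥ 2
Employment 20 ≥ 6 months
43.6% falls in the override range (40%–45%), so the compensating-factor test applies.
Reserves 15.0 ≥ 6 months; credit score 813 ≥ 700.
Both compensating conditions met → exception applies.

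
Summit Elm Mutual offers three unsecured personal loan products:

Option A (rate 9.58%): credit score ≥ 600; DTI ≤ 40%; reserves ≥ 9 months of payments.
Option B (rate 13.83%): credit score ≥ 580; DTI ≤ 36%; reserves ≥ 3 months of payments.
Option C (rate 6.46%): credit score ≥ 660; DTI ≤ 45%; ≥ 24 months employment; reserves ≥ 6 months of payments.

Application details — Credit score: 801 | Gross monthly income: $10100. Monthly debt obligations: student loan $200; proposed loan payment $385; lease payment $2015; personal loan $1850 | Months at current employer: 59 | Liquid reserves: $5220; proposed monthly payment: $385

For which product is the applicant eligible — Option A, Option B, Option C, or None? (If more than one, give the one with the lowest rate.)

Option C

Total debts = (200 + 385 + 2,015 + 1,850) = 4,450; DTI = 4,450/10,100 = 44.1%.
Reserves = 5,220/385 = 13.6 months.
Option A: score 801 ≥ 600; DTI 44.1% > 40%; reserves 13.6 ≥ 9 mo → does not qualify.
Option B: score 801 ≥ 580; DTI 44.1% > 36%; reserves 13.6 ≥ 3 mo → does not qualify.
Option C: score 801 ≥ 660; DTI 44.1% ≤ 45%; employment 59 ≥ 24 mo; reserves 13.6 ≥ 6 mo → qualifies.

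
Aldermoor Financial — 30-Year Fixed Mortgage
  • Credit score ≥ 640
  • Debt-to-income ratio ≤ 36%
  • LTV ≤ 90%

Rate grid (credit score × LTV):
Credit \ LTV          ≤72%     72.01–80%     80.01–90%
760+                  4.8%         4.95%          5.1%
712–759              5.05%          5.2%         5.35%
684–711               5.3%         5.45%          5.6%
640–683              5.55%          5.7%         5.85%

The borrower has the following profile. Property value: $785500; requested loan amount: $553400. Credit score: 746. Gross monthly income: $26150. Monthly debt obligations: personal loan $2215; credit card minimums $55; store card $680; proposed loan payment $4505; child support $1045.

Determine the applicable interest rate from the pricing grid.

5.05%

Credit score 746 ≥ 640; Total monthly debts = (2,215 + 55 + 680 + 4,505 + 1,045) = 8,500. DTI = 8,500/26,150 = 32.5% ≤ 36%
Loan-to-value = 553,400/785,500 = 70.5% — pass (90% max)
Score 746 is in the 712–759 band; LTV 70.5% is in the ≤72% band → 5.05%.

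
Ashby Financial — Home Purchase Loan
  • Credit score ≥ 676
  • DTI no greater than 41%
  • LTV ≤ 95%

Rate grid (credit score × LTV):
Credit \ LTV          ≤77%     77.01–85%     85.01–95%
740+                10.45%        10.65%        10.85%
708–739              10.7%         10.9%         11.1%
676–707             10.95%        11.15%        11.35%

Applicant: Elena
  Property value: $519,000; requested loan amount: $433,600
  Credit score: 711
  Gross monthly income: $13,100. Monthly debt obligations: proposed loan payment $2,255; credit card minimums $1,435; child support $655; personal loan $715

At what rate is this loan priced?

10.9%

Credit score 711 ≥ 676; Total monthly debts = (2,255 + 1,435 + 655 + 715) = 5,060. Debt-to-income = 5,060/13,100 = 38.6% — meets 41% limit
LTV: 433,600 ÷ 519,000 = 83.5%, within 95% cap
Score 711 is in the 708–739 band; LTV 83.5% is in the 77.01–85% band → 10.9%.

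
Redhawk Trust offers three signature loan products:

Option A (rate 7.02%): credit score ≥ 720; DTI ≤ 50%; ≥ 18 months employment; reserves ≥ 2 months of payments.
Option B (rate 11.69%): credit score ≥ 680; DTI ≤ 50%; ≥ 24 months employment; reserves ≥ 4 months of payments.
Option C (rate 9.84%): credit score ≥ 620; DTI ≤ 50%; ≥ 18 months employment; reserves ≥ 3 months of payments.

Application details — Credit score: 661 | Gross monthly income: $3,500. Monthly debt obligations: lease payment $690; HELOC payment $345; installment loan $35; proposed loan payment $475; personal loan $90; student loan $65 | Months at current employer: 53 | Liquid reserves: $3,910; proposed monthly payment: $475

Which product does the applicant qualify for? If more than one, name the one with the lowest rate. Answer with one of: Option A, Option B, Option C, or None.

Option C

Total debts = (690 + 345 + 35 + 475 + 90 + 65) = 1,700; DTI = 1,700/3,500 = 48.6%.
Reserves = 3,910/475 = 8.2 months.
Option A: score 661 < 720; DTI 48.6% ≤ 50%; employment 53 ≥ 18 mo; reserves 8.2 ≥ 2 mo → does not qualify.
Option B: score 661 < 680; DTI 48.6% ≤ 50%; employment 53 ≥ 24 mo; reserves 8.2 ≥ 4 mo → does not qualify.
Option C: score 661 ≥ 620; DTI 48.6% ≤ 50%; employment 53 ≥ 18 mo; reserves 8.2 ≥ 3 mo → qualifies.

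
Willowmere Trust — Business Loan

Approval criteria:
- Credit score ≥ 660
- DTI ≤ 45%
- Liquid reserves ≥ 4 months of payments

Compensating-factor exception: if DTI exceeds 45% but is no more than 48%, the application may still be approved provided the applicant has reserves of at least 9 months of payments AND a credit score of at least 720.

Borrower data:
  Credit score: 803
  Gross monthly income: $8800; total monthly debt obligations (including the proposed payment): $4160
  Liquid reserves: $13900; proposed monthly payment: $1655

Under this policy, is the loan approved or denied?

Denied

Credit score 803 ≥ 660 (meets base)
DTI: 4,160 ÷ 8,800 = 47.3%, over the 45% base limit.
Reserves = 13,900/1,655 = 8.4 months ≥ 4
DTI 47.3% is within the 45%–48% exception band; checking compensating factors.
Override check — reserves: 8.4 mo (short of 9); score: 803 (ok).
Override conditions not both satisfied; exception does not apply.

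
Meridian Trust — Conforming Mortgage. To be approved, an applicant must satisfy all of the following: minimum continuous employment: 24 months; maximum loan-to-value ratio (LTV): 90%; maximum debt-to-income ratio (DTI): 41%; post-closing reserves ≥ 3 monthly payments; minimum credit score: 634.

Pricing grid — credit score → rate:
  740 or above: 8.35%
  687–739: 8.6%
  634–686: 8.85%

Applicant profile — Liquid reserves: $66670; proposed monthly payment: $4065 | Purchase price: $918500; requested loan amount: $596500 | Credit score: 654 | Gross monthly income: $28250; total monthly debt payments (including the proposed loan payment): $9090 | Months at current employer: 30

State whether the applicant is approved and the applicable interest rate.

Approved at 8.85%

Credit score 654 ≥ 634 (meets minimum)
DTI: 9,090 ÷ 28,250 = 32.2%, within the 41% cap
Reserves: 66,670 ÷ 4,065 = 16.4 months (meets 3-month minimum)
LTV = 596,500/918,500 = 64.9% ≤ 90%
Employment 30 ≥ 24 months
All requirements met. Score 654 falls in the 634–686 tier → 8.85%.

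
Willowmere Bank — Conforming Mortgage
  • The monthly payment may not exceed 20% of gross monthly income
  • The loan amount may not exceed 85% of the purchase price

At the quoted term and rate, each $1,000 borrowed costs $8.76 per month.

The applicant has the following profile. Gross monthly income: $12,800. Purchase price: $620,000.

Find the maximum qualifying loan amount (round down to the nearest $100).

$292,200

Payment cap: 20% × $12,800 = $2,560/month.
At $8.76 per $1,000, that supports 2,560/8.76 × 1,000 ≈ $292,237 → $292,200.
LTV cap: 85% × $620,000 = $527,000 → $527,000.
Binding constraint: payment-to-income.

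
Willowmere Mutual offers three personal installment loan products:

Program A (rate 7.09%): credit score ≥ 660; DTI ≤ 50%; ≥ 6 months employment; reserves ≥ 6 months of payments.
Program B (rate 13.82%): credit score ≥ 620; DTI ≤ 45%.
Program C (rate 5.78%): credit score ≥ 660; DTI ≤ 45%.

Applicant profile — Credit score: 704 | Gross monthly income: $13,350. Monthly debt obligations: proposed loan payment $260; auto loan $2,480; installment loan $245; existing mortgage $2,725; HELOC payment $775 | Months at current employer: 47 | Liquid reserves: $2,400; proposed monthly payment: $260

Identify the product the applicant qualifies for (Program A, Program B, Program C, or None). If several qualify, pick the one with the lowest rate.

Program A

Total debts = (260 + 2,480 + 245 + 2,725 + 775) = 6,485; DTI = 6,485/13,350 = 48.6%.
Reserves = 2,400/260 = 9.2 months.
Program A: score 704 ≥ 660; DTI 48.6% ≤ 50%; employment 47 ≥ 6 mo; reserves 9.2 ≥ 6 mo → qualifies.
Program B: score 704 ≥ 620; DTI 48.6% > 45% → does not qualify.
Program C: score 704 ≥ 660; DTI 48.6% > 45% → does not qualify.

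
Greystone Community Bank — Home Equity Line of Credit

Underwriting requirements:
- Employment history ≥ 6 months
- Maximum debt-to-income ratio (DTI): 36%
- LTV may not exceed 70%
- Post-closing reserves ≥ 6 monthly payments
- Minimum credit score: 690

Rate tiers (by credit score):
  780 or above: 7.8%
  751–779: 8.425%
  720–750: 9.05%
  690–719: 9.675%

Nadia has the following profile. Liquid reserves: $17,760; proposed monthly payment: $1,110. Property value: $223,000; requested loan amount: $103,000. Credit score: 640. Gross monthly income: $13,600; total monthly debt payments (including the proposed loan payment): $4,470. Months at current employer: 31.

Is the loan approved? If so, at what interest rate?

Denied

Credit score 640 < 690 (below minimum)
Employment 31 ≥ 6 months
Liquid reserves cover 17,760/1,110 = 16.0 months — ≥ 6 required
Loan-to-value = 103,000/223,000 = 46.2% — pass (70% max)
DTI = 4,470/13,600 = 32.9% ≤ 36%
Not all requirements met → denied.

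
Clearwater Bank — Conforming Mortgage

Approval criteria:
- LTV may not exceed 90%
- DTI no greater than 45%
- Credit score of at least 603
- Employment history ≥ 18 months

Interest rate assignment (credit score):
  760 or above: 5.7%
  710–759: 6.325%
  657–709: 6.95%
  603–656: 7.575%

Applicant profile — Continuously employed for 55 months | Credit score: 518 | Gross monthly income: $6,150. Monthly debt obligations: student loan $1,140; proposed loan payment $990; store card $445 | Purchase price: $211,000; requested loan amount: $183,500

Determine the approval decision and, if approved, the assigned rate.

Credit score 518 < 603 (below minimum)
Total monthly debts = (1,140 + 990 + 445) = 2,575. DTI: 2,575 ÷ 6,150 = 41.9%, within the 45% cap
LTV: 183,500 ÷ 211,000 = 87%, within 90% cap
Employment 55 ≥ 18 months
Not all requirements met → denied.

Denied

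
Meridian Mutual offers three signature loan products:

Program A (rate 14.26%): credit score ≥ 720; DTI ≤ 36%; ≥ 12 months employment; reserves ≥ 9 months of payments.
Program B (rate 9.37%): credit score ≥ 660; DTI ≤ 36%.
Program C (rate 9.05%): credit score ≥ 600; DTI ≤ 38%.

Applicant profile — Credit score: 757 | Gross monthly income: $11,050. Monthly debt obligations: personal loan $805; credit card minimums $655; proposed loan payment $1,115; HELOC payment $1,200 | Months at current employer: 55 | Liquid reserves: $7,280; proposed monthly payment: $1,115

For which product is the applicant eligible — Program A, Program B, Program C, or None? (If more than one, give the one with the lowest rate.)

Total debts = (805 + 655 + 1,115 + 1,200) = 3,775; DTI = 3,775/11,050 = 34.2%.
Reserves = 7,280/1,115 = 6.5 months.
Program A: score 757 ≥ 720; DTI 34.2% ≤ 36%; employment 55 ≥ 12 mo; reserves 6.5 < 9 mo → does not qualify.
Program B: score 757 ≥ 660; DTI 34.2% ≤ 36% → qualifies.
Program C: score 757 ≥ 600; DTI 34.2% ≤ 38% → qualifies.
Qualifying: Program B, Program C. Lowest rate is 9.05% → Program C.

Program C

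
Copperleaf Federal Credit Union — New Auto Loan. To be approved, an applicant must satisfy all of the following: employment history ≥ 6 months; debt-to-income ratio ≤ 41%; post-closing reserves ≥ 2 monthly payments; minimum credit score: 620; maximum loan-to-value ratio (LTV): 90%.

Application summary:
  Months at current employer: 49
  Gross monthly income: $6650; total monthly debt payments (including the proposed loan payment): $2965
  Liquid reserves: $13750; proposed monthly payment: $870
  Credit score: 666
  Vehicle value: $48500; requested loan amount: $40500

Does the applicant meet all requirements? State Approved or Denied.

Denied

Employment 49 ≥ 6 months
DTI = 2,965/6,650 = 44.6% > 41%
Liquid reserves cover 13,750/870 = 15.8 months — ≥ 2 required
Credit score 666 ≥ 620 (meets)
LTV: 40,500 ÷ 48,500 = 83.5%, within 90% cap
Fails on DTI.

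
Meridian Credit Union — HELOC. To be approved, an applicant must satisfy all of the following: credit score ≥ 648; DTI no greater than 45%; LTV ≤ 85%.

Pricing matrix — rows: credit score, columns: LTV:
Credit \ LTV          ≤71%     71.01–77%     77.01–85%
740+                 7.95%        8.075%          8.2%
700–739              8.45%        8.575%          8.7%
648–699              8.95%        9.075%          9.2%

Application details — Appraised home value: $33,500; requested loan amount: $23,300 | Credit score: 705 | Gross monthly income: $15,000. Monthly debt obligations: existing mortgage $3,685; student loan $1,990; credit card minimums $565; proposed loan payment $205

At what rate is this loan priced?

Credit score 705 ≥ 648; Total monthly debts = (3,685 + 1,990 + 565 + 205) = 6,445. DTI = 6,445/15,000 = 43% ≤ 45%
LTV: 23,300 ÷ 33,500 = 69.6%, within 85% cap
Row: 705 falls in 700–739. Column: 69.6% falls in ≤71%. Rate = 8.45%.

8.45%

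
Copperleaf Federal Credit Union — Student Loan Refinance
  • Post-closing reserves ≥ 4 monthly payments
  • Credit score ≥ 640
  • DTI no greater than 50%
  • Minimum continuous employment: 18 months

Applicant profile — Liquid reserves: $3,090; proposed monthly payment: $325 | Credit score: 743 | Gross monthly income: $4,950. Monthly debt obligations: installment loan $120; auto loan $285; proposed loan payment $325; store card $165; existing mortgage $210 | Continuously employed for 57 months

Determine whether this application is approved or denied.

Approved

Reserves = 3,090/325 = 9.5 months ≥ 4
Credit score 743 ≥ 640 (meets)
Total monthly debts = (120 + 285 + 325 + 165 + 210) = 1,105. DTI = 1,105/4,950 = 22.3% ≤ 50%
Employment 57 ≥ 18 months
All criteria satisfied.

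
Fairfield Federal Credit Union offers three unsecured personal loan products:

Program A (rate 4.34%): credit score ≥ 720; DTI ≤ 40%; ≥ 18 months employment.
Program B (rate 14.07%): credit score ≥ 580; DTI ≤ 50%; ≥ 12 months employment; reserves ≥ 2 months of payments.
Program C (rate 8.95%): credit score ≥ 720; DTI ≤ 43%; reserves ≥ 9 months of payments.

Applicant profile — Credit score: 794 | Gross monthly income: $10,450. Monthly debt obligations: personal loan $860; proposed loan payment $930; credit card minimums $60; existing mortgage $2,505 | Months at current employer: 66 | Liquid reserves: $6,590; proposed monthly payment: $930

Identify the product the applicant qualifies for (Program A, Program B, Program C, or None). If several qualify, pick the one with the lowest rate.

Program B

Total debts = (860 + 930 + 60 + 2,505) = 4,355; DTI = 4,355/10,450 = 41.7%.
Reserves = 6,590/930 = 7.1 months.
Program A: score 794 ≥ 720; DTI 41.7% > 40%; employment 66 ≥ 18 mo → does not qualify.
Program B: score 794 ≥ 580; DTI 41.7% ≤ 50%; employment 66 ≥ 12 mo; reserves 7.1 ≥ 2 mo → qualifies.
Program C: score 794 ≥ 720; DTI 41.7% ≤ 43%; reserves 7.1 < 9 mo → does not qualify.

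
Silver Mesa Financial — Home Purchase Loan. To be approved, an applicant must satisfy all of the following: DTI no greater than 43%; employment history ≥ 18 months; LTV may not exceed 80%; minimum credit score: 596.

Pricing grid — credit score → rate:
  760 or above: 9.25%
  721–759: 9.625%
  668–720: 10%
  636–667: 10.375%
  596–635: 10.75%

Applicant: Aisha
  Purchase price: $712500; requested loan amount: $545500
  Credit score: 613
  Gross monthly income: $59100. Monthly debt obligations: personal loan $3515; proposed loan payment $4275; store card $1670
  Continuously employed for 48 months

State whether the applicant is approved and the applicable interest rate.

Approved at 10.75%

Credit score 613 ≥ 596 (meets minimum)
Total monthly debts = (3,515 + 4,275 + 1,670) = 9,460. DTI: 9,460 ÷ 59,100 = 16%, within the 43% cap
LTV: 545,500 ÷ 712,500 = 76.6%, within 80% cap
Employment 48 ≥ 18 months
All requirements met. Score 613 falls in the 596–635 tier → 10.75%.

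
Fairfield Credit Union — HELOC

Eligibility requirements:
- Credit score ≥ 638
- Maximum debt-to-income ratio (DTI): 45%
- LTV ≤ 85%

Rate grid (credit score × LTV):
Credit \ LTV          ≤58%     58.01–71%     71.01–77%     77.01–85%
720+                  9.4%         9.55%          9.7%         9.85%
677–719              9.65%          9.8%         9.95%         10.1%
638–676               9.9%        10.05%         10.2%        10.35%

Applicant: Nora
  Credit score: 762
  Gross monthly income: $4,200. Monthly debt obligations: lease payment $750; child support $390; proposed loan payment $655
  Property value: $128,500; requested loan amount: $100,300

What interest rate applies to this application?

Credit score 762 ≥ 638; Total monthly debts = (750 + 390 + 655) = 1,795. DTI = 1,795/4,200 = 42.7% ≤ 45%
Loan-to-value = 100,300/128,500 = 78.1% — pass (85% max)
Credit 762 → row 720+; LTV 78.1% → column 77.01–85%. Grid cell → 9.85%.

9.85%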